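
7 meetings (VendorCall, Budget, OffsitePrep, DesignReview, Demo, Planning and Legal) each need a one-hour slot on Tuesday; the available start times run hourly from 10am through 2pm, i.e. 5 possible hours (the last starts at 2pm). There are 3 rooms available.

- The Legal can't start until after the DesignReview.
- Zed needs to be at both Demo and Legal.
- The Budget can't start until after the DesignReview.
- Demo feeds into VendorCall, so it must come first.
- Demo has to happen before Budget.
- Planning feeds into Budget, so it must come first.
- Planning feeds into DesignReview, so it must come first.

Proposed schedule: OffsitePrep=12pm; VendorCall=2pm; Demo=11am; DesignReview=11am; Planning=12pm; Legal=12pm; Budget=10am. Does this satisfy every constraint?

No — it violates: Planning feeds into Budget, so it must come first

There are 3 rooms available — holds.
Demo has to happen before Budget — violated.
Planning feeds into Budget, so it must come first — violated.
The Legal can't start until after the DesignReview — holds.
Zed needs to be at both Demo and Legal — holds.
The Budget can't start until after the DesignReview — violated.
Demo feeds into VendorCall, so it must come first — holds.
Planning feeds into DesignReview, so it must come first — violated.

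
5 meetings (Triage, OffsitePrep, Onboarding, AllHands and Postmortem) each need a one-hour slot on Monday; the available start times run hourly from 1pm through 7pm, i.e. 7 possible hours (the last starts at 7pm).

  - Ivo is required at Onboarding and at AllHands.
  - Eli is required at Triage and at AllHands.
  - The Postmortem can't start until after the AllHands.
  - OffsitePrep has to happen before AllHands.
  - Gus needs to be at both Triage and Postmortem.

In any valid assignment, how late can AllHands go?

Precedence pushes AllHands to at least 2pm; downstream work caps AllHands at 6pm.
AllHands at 6pm is achievable: Triage -> 1pm, Postmortem -> 7pm, Onboarding -> 1pm, AllHands -> 6pm, OffsitePrep -> 1pm.

6pm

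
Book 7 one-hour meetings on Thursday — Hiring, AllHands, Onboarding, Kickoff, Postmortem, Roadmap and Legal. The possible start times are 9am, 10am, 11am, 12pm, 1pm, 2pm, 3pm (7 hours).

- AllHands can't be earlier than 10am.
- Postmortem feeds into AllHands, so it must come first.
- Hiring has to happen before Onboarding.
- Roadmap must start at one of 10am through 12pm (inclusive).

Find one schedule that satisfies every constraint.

Legal in 9am; Postmortem in 9am; Kickoff in 9am; AllHands in 10am; Roadmap in 10am; Hiring in 9am; Onboarding in 10am

Checking: Hiring(9am) before Onboarding(10am); Postmortem(9am) before AllHands(10am); AllHands=10am in [10am,3pm]; Roadmap=10am in [10am,12pm].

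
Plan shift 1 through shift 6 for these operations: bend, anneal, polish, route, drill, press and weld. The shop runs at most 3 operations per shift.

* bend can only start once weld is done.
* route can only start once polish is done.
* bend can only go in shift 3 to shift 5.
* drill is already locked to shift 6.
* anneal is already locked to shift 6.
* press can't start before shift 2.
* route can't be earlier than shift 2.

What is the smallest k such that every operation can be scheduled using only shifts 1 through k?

6 shifts

The precedence chain requires at least 2 distinct shifts.
With at most 3 per shift and 7 operations, at least 3 shifts are needed.
anneal can't be placed before shift 6, so the schedule must run through at least shift 6.
6 works (last occupied shift: shift 6): for example press in shift 2; drill in shift 6; bend in shift 3; weld in shift 1; anneal in shift 6; polish in shift 1; route in shift 2.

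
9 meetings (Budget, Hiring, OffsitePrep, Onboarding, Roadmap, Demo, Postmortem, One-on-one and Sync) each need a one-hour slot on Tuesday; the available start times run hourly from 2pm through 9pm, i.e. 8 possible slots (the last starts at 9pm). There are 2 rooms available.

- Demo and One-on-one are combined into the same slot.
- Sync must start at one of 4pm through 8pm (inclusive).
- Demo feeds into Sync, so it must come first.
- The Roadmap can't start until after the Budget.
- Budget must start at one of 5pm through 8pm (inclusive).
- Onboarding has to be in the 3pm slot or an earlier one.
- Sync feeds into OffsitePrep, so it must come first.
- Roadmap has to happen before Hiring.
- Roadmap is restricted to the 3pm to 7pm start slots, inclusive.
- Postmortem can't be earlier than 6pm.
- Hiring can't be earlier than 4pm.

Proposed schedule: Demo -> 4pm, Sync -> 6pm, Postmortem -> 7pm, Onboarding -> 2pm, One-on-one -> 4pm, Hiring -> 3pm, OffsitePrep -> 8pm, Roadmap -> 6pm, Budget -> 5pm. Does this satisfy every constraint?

No. Hiring can't be earlier than 4pm is not satisfied.

Sync must start at one of 4pm through 8pm (inclusive) — holds.
Budget must start at one of 5pm through 8pm (inclusive) — holds.
The Roadmap can't start until after the Budget — holds.
Hiring can't be earlier than 4pm — violated.
Onboarding has to be in the 3pm slot or an earlier one — holds.
Sync feeds into OffsitePrep, so it must come first — holds.
Demo and One-on-one are combined into the same slot — holds.
Demo feeds into Sync, so it must come first — holds.
Roadmap is restricted to the 3pm to 7pm start slots, inclusive — holds.
There are 2 rooms available — holds.
Roadmap has to happen before Hiring — violated.
Postmortem can't be earlier than 6pm — holds.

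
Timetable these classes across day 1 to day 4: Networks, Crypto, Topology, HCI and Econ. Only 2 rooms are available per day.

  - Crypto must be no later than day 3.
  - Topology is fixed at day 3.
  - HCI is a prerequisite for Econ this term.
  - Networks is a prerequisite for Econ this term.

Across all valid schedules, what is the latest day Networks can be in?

Downstream work caps Networks at day 3.
Networks at day 3 is achievable: Econ -> day 4, Networks -> day 3, Topology -> day 3, Crypto -> day 1, HCI -> day 1.

day 3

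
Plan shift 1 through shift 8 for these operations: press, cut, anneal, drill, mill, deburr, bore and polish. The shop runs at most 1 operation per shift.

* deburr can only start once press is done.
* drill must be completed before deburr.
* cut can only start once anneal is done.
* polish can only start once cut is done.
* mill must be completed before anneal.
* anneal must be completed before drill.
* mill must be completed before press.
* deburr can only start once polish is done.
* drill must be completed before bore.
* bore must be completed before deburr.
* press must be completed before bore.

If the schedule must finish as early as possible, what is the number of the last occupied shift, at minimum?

The precedence chain requires at least 5 distinct shifts.
With at most 1 per shift and 8 operations, at least 8 shifts are needed.
8 works (last occupied shift: shift 8): for example deburr -> shift 8, polish -> shift 7, anneal -> shift 3, drill -> shift 4, press -> shift 2, cut -> shift 6, mill -> shift 1, bore -> shift 5.

shift 8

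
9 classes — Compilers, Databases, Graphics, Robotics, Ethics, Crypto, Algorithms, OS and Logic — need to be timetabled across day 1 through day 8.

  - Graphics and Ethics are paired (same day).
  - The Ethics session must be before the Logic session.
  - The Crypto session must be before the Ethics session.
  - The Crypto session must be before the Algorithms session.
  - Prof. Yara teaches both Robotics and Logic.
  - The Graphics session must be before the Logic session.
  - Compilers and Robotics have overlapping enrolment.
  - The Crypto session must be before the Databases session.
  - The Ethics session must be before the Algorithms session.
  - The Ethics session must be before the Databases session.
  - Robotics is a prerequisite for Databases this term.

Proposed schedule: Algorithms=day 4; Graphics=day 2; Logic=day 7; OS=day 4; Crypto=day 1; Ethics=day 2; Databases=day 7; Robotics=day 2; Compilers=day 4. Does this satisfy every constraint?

Valid

The Crypto session must be before the Algorithms session — holds.
The Crypto session must be before the Ethics session — holds.
The Graphics session must be before the Logic session — holds.
The Ethics session must be before the Databases session — holds.
Compilers and Robotics have overlapping enrolment — holds.
Graphics and Ethics are paired (same day) — holds.
Prof. Yara teaches both Robotics and Logic — holds.
The Crypto session must be before the Databases session — holds.
The Ethics session must be before the Logic session — holds.
Robotics is a prerequisite for Databases this term — holds.
The Ethics session must be before the Algorithms session — holds.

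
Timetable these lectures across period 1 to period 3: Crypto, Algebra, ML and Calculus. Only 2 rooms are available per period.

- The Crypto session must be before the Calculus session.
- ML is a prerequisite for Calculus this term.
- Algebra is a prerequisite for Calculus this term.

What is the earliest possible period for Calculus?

period 3

Precedence pushes Calculus to at least period 2.
Calculus at period 3 is achievable: Algebra -> period 1; ML -> period 2; Calculus -> period 3; Crypto -> period 1.
Nothing earlier works — the capacity limit rule out every period before period 3.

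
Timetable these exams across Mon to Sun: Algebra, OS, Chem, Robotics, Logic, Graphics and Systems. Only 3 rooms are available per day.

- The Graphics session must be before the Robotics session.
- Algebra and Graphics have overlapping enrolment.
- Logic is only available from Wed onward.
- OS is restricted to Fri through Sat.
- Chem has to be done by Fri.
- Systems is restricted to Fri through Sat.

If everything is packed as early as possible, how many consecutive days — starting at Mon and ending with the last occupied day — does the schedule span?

The precedence chain requires at least 2 distinct days.
With at most 3 per day and 7 exams, at least 3 days are needed.
OS can't be placed before Fri — that is day 5 counting from Mon — so the schedule must run through at least 5 days.
5 works (last occupied day: Fri): for example Graphics in Mon, Robotics in Tue, Chem in Mon, OS in Fri, Algebra in Tue, Logic in Wed, Systems in Fri.

5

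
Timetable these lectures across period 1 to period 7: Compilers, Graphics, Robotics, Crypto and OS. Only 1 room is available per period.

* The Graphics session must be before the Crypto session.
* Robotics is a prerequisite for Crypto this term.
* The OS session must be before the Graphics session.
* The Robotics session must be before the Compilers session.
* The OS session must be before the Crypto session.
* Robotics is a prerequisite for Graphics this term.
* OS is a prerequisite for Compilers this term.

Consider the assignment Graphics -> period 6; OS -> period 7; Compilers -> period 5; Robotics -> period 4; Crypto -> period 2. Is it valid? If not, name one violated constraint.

The OS session must be before the Graphics session — violated.
Only 1 room is available per period — holds.
Robotics is a prerequisite for Graphics this term — holds.
OS is a prerequisite for Compilers this term — violated.
The Graphics session must be before the Crypto session — violated.
The Robotics session must be before the Compilers session — holds.
The OS session must be before the Crypto session — violated.
Robotics is a prerequisite for Crypto this term — violated.

No — it violates: The OS session must be before the Crypto session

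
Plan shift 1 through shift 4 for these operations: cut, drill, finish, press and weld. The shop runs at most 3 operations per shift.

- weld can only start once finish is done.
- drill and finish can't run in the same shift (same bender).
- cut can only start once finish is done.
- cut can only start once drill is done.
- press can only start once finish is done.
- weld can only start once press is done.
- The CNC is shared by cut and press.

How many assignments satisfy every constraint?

10

Splitting on cut: it can be shift 3 (2), shift 4 (8). Listing each branch's schedules as (drill, finish, press, weld) by shift number:
cut=shift 3: (2,1,2,3) (2,1,2,4) — 2.
cut=shift 4: (1,2,3,4) (2,1,2,3) (2,1,2,4) (2,1,3,4) (3,1,2,3) (3,1,2,4) (3,1,3,4) (3,2,3,4) — 8.
Summing: 2 + 8 = 10.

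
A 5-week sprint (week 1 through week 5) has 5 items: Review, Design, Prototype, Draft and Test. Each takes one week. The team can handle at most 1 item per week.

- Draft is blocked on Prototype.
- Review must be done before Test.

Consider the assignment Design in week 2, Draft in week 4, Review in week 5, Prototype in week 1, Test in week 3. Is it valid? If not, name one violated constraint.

No. Review must be done before Test is not satisfied.

The team can handle at most 1 item per week — holds.
Review must be done before Test — violated.
Draft is blocked on Prototype — holds.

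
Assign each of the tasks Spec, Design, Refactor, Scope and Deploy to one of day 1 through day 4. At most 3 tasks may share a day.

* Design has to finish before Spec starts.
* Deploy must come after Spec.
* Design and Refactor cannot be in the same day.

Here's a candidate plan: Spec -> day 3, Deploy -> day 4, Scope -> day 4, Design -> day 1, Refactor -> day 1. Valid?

Design and Refactor cannot be in the same day — violated.
Deploy must come after Spec — holds.
Design has to finish before Spec starts — holds.
At most 3 tasks may share a day — holds.

No — it violates: Design and Refactor cannot be in the same day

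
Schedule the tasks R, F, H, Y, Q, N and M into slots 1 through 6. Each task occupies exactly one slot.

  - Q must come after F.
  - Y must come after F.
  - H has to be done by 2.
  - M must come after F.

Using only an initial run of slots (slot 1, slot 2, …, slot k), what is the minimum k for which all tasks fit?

The precedence chain requires at least 2 distinct slots.
2 works (last occupied slot: 2): for example F=1, Q=2, M=2, R=1, H=1, N=1, Y=2.

2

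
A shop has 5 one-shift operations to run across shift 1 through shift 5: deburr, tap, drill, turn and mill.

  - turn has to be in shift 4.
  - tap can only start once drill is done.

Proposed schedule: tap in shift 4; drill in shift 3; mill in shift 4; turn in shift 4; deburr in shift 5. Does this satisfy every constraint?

tap can only start once drill is done — holds.
turn has to be in shift 4 — holds.

Valid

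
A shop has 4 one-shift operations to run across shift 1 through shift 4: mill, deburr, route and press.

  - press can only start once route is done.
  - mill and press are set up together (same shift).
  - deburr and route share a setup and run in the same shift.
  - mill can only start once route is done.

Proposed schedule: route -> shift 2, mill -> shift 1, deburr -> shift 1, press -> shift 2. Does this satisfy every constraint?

No. mill can only start once route is done is not satisfied.

mill and press are set up together (same shift) — violated.
press can only start once route is done — violated.
mill can only start once route is done — violated.
deburr and route share a setup and run in the same shift — violated.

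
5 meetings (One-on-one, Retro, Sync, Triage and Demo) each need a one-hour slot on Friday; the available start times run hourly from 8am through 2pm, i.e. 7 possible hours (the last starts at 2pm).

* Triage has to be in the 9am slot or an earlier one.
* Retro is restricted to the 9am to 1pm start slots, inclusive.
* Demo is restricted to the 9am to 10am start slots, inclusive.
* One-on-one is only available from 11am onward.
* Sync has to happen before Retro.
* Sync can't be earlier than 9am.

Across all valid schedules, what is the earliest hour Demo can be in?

Demo is available from 9am; Demo's own window allows nothing later than 10am.
Demo at 9am is achievable: Demo -> 9am, One-on-one -> 11am, Sync -> 9am, Retro -> 10am, Triage -> 8am.

9am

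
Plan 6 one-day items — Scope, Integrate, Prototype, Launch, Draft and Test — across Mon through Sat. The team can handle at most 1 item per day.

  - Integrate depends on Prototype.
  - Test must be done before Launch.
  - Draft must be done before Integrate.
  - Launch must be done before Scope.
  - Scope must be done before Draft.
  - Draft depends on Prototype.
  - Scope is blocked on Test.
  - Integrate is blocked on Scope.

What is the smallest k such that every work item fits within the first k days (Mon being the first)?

6

The precedence chain requires at least 5 distinct days.
With at most 1 per day and 6 work items, at least 6 days are needed.
6 works (last occupied day: Sat): for example Launch in Tue; Prototype in Thu; Test in Mon; Integrate in Sat; Draft in Fri; Scope in Wed.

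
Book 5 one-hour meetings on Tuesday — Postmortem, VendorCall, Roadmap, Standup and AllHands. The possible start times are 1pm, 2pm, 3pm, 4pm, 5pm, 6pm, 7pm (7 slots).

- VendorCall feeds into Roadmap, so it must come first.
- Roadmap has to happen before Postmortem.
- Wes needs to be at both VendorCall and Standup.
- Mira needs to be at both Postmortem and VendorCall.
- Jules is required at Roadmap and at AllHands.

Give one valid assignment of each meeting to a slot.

Roadmap -> 2pm; VendorCall -> 1pm; AllHands -> 1pm; Postmortem -> 3pm; Standup -> 2pm

Checking: VendorCall(1pm) before Roadmap(2pm); Roadmap(2pm) before Postmortem(3pm); Postmortem(3pm) != VendorCall(1pm); VendorCall(1pm) != Standup(2pm); Roadmap(2pm) != AllHands(1pm).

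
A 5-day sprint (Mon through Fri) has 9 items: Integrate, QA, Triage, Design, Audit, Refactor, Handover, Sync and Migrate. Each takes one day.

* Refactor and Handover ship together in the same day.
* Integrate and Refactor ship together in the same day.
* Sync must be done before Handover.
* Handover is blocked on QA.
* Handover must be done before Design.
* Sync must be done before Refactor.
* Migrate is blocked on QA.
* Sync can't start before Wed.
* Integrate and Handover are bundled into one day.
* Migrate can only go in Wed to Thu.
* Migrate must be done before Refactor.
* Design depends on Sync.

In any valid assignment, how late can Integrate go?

Integrate must be in the same day as Refactor, which can't be before Thu, so Integrate is at least Thu; Integrate must be in the same day as Handover, which can't be after Thu, so Integrate is at most Thu.
Integrate at Thu is achievable: Sync -> Wed, Audit -> Mon, QA -> Mon, Refactor -> Thu, Triage -> Mon, Design -> Fri, Migrate -> Wed, Handover -> Thu, Integrate -> Thu.

Thu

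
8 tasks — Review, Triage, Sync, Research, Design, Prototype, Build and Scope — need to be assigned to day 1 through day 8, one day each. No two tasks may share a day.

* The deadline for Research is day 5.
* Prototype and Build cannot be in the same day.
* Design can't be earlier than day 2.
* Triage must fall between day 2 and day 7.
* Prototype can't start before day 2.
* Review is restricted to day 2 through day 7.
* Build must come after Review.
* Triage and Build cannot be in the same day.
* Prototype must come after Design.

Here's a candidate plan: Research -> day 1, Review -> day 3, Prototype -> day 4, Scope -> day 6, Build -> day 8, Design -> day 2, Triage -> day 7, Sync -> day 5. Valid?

Yes

Design can't be earlier than day 2 — holds.
Review is restricted to day 2 through day 7 — holds.
Prototype and Build cannot be in the same day — holds.
The deadline for Research is day 5 — holds.
No two tasks may share a day — holds.
Build must come after Review — holds.
Prototype must come after Design — holds.
Triage must fall between day 2 and day 7 — holds.
Prototype can't start before day 2 — holds.
Triage and Build cannot be in the same day — holds.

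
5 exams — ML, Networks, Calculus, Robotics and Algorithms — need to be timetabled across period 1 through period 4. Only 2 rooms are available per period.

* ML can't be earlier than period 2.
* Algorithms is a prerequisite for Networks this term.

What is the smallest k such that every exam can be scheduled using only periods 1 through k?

The precedence chain requires at least 2 distinct periods.
With at most 2 per period and 5 exams, at least 3 periods are needed.
3 works (last occupied period: period 3): for example Robotics=period 3; Calculus=period 1; Algorithms=period 1; Networks=period 2; ML=period 2.

3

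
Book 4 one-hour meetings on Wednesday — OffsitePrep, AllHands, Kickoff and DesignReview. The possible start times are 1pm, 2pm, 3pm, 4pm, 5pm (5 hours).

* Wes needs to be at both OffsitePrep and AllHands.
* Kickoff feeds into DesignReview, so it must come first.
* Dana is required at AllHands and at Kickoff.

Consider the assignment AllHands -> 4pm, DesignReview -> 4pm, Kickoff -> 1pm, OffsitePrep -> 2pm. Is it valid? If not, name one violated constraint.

Valid

Dana is required at AllHands and at Kickoff — holds.
Wes needs to be at both OffsitePrep and AllHands — holds.
Kickoff feeds into DesignReview, so it must come first — holds.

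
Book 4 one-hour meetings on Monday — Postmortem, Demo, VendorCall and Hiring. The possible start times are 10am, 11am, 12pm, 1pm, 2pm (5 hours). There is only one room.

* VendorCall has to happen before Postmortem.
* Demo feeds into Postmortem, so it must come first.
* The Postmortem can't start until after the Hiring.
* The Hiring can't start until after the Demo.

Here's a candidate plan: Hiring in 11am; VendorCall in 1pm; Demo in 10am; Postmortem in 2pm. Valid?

Demo feeds into Postmortem, so it must come first — holds.
The Hiring can't start until after the Demo — holds.
The Postmortem can't start until after the Hiring — holds.
There is only one room — holds.
VendorCall has to happen before Postmortem — holds.

Yes, all constraints hold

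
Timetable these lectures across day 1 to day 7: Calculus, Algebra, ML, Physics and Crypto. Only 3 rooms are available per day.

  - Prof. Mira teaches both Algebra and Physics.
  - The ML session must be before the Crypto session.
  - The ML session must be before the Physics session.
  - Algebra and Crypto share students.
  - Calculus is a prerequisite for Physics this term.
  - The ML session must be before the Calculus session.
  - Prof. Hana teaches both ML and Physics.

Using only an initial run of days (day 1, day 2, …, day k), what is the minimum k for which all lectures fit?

3

The precedence chain requires at least 3 distinct days.
With at most 3 per day and 5 lectures, at least 2 days are needed.
3 works (last occupied day: day 3): for example Calculus -> day 2, Physics -> day 3, Algebra -> day 1, Crypto -> day 2, ML -> day 1.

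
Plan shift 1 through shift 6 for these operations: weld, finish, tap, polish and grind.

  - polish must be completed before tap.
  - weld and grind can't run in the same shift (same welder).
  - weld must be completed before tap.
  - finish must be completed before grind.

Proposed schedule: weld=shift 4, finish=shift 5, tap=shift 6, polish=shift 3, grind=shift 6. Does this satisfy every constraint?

polish must be completed before tap — holds.
weld must be completed before tap — holds.
weld and grind can't run in the same shift (same welder) — holds.
finish must be completed before grind — holds.

Yes, all constraints hold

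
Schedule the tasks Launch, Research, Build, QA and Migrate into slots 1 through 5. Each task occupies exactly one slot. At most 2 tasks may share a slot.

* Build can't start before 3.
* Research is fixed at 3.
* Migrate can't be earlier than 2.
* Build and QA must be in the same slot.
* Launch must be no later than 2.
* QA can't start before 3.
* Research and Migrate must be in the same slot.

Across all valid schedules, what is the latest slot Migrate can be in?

3

Migrate is available from 2; Migrate must be in the same slot as Research, which can't be before 3, so Migrate is at least 3; Migrate must be in the same slot as Research, which can't be after 3, so Migrate is at most 3.
Migrate at 3 is achievable: Build -> 4, Migrate -> 3, QA -> 4, Research -> 3, Launch -> 1.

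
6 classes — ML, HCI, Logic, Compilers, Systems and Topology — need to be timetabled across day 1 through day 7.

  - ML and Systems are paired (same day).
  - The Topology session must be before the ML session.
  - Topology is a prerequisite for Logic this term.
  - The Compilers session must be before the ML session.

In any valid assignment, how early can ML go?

Precedence pushes ML to at least day 2.
ML at day 2 is achievable: Logic=day 2, Compilers=day 1, Systems=day 2, HCI=day 1, Topology=day 1, ML=day 2.

day 2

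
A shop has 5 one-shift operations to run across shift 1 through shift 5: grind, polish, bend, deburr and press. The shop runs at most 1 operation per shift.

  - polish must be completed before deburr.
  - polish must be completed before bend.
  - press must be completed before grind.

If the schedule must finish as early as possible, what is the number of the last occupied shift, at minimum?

The precedence chain requires at least 2 distinct shifts.
With at most 1 per shift and 5 operations, at least 5 shifts are needed.
5 works (last occupied shift: shift 5): for example grind -> shift 3; bend -> shift 4; press -> shift 2; polish -> shift 1; deburr -> shift 5.

5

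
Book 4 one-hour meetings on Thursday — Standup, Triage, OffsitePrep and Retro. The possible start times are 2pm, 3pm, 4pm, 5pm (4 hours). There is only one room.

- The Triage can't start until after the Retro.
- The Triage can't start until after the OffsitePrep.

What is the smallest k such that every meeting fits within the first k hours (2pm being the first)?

4 hours

The precedence chain requires at least 2 distinct hours.
With at most 1 per hour and 4 meetings, at least 4 hours are needed.
4 works (last occupied hour: 5pm): for example Triage=4pm, OffsitePrep=2pm, Standup=5pm, Retro=3pm.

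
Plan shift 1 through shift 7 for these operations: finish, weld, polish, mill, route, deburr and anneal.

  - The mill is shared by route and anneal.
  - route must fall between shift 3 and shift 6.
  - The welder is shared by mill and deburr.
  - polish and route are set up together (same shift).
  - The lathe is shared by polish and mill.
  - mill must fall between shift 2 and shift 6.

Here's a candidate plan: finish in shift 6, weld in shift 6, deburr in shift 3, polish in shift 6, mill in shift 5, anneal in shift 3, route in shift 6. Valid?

Yes, all constraints hold

The lathe is shared by polish and mill — holds.
The welder is shared by mill and deburr — holds.
route must fall between shift 3 and shift 6 — holds.
polish and route are set up together (same shift) — holds.
mill must fall between shift 2 and shift 6 — holds.
The mill is shared by route and anneal — holds.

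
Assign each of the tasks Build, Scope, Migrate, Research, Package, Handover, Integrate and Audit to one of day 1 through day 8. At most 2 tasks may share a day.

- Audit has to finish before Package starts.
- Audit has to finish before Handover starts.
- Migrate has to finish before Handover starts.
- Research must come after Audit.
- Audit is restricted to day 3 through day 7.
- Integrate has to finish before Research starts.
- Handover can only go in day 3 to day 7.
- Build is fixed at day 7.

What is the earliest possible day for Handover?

Handover is available from day 3; precedence pushes Handover to at least day 4; Handover's own window allows nothing later than day 7.
Handover at day 4 is achievable: Scope=day 2, Audit=day 3, Migrate=day 1, Handover=day 4, Research=day 4, Package=day 5, Integrate=day 1, Build=day 7.

day 4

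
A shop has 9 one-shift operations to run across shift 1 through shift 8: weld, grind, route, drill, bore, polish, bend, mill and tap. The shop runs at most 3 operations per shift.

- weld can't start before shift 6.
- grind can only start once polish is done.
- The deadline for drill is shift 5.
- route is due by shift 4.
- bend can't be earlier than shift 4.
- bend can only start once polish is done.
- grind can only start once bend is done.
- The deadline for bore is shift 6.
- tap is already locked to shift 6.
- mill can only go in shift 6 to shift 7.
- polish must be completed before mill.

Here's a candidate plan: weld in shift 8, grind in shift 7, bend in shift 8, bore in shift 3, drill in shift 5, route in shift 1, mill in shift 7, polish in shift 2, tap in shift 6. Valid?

No. grind can only start once bend is done is not satisfied.

grind can only start once polish is done — holds.
grind can only start once bend is done — violated.
weld can't start before shift 6 — holds.
route is due by shift 4 — holds.
tap is already locked to shift 6 — holds.
mill can only go in shift 6 to shift 7 — holds.
polish must be completed before mill — holds.
bend can only start once polish is done — holds.
bend can't be earlier than shift 4 — holds.
The shop runs at most 3 operations per shift — holds.
The deadline for drill is shift 5 — holds.
The deadline for bore is shift 6 — holds.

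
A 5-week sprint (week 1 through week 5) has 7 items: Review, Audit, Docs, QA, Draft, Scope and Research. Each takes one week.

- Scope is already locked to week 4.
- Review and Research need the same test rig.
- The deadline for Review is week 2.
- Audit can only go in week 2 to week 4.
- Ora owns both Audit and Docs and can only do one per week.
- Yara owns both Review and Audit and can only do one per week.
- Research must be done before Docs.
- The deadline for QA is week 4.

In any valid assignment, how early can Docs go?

Precedence pushes Docs to at least week 2.
Docs at week 2 is achievable: Scope -> week 4, Draft -> week 1, Research -> week 1, Audit -> week 3, Docs -> week 2, Review -> week 2, QA -> week 1.

week 2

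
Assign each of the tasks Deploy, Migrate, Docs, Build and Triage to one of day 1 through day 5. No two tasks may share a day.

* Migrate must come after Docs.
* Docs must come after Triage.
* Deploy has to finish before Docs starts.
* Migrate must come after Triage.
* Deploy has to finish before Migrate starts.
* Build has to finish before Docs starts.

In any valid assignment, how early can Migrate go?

Precedence pushes Migrate to at least day 3.
Migrate at day 5 is achievable: Docs -> day 4; Build -> day 3; Deploy -> day 1; Triage -> day 2; Migrate -> day 5.
Nothing earlier works — the capacity limit rule out every day before day 5.

day 5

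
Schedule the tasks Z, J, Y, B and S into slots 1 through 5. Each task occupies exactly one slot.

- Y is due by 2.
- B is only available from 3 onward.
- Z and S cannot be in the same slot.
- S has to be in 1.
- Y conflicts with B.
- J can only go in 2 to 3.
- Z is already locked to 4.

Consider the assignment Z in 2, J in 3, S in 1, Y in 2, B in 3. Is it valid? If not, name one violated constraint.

Z and S cannot be in the same slot — holds.
J can only go in 2 to 3 — holds.
B is only available from 3 onward — holds.
Y is due by 2 — holds.
S has to be in 1 — holds.
Y conflicts with B — holds.
Z is already locked to 4 — violated.

Invalid. Z is already locked to 4.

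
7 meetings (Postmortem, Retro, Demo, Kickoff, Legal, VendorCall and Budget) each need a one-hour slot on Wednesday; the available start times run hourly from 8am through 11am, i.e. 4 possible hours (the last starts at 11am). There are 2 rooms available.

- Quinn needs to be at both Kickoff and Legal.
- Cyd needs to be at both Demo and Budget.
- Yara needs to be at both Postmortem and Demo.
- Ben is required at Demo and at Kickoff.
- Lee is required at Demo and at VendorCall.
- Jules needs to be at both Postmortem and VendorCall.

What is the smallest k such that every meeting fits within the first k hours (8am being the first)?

With at most 2 per hour and 7 meetings, at least 4 hours are needed.
4 works (last occupied hour: 11am): for example Budget in 11am, Legal in 9am, VendorCall in 10am, Postmortem in 8am, Retro in 8am, Demo in 9am, Kickoff in 10am.

4 hours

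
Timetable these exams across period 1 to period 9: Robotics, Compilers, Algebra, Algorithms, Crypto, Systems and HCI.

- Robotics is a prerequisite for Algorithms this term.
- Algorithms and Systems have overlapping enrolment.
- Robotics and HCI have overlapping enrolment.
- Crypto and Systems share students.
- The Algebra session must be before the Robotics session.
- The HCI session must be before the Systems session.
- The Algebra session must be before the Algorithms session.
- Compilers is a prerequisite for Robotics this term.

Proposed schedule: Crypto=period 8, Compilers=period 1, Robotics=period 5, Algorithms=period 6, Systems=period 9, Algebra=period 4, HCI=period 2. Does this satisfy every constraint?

Algorithms and Systems have overlapping enrolment — holds.
Robotics is a prerequisite for Algorithms this term — holds.
The HCI session must be before the Systems session — holds.
The Algebra session must be before the Algorithms session — holds.
The Algebra session must be before the Robotics session — holds.
Crypto and Systems share students — holds.
Compilers is a prerequisite for Robotics this term — holds.
Robotics and HCI have overlapping enrolment — holds.

Yes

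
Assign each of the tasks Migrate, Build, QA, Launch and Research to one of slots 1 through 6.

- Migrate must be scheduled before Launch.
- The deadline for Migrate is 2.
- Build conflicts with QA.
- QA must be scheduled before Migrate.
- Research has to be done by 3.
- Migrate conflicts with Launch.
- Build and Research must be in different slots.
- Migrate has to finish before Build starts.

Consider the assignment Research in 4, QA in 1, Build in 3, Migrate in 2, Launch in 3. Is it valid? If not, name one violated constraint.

Migrate conflicts with Launch — holds.
The deadline for Migrate is 2 — holds.
Research has to be done by 3 — violated.
Build conflicts with QA — holds.
Migrate has to finish before Build starts — holds.
Build and Research must be in different slots — holds.
Migrate must be scheduled before Launch — holds.
QA must be scheduled before Migrate — holds.

Invalid. Research has to be done by 3.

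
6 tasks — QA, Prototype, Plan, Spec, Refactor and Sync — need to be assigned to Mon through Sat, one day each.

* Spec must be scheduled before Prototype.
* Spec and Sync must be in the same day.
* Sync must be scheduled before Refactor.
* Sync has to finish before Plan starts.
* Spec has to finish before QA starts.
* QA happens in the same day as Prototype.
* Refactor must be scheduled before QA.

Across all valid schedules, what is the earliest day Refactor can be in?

Tue

Precedence pushes Refactor to at least Tue; downstream work caps Refactor at Fri.
Refactor at Tue is achievable: QA=Wed, Plan=Tue, Sync=Mon, Spec=Mon, Refactor=Tue, Prototype=Wed.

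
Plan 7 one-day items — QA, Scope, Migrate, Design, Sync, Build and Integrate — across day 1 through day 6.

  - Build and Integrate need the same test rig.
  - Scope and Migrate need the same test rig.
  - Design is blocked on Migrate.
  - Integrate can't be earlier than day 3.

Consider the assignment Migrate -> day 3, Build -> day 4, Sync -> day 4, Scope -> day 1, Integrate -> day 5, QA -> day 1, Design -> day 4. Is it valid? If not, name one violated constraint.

Valid

Integrate can't be earlier than day 3 — holds.
Scope and Migrate need the same test rig — holds.
Build and Integrate need the same test rig — holds.
Design is blocked on Migrate — holds.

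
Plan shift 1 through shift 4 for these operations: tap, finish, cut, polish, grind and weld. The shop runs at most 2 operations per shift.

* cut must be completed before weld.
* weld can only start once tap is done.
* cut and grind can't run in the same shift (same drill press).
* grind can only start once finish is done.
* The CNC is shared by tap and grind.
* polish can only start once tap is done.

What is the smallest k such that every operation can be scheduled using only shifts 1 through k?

3

The precedence chain requires at least 2 distinct shifts.
With at most 2 per shift and 6 operations, at least 3 shifts are needed.
3 works (last occupied shift: shift 3): for example cut=shift 1, tap=shift 1, polish=shift 3, grind=shift 3, finish=shift 2, weld=shift 2.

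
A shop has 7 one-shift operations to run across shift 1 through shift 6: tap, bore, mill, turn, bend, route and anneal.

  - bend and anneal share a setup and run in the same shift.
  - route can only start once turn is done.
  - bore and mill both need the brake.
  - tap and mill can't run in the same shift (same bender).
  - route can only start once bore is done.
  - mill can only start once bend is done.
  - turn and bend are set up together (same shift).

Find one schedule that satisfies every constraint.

bend=shift 1; turn=shift 1; mill=shift 2; route=shift 2; bore=shift 1; anneal=shift 1; tap=shift 1

Checking: turn(shift 1) before route(shift 2); bend(shift 1) before mill(shift 2); bore(shift 1) before route(shift 2); bore(shift 1) != mill(shift 2); tap(shift 1) != mill(shift 2); bend = anneal = shift 1; turn = bend = shift 1.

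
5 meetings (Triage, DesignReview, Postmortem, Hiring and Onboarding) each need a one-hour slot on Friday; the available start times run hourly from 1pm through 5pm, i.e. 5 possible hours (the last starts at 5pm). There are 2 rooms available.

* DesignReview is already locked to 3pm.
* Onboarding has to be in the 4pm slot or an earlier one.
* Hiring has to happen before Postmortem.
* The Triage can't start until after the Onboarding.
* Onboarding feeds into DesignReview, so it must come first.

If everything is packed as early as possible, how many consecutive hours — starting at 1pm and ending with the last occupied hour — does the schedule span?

The precedence chain requires at least 2 distinct hours.
With at most 2 per hour and 5 meetings, at least 3 hours are needed.
DesignReview can't be placed before 3pm — that is hour 3 counting from 1pm — so the schedule must run through at least 3 hours.
3 works (last occupied hour: 3pm): for example Onboarding in 1pm, DesignReview in 3pm, Triage in 2pm, Hiring in 1pm, Postmortem in 2pm.

3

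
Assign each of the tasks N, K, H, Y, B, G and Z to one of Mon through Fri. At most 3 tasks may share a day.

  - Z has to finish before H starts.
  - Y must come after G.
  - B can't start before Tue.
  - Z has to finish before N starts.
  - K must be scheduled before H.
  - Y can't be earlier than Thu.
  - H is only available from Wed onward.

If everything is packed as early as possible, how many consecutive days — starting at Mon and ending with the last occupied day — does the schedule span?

4

The precedence chain requires at least 2 distinct days.
With at most 3 per day and 7 tasks, at least 3 days are needed.
Y can't be placed before Thu — that is day 4 counting from Mon — so the schedule must run through at least 4 days.
4 works (last occupied day: Thu): for example Y=Thu; G=Mon; Z=Mon; B=Tue; K=Mon; N=Tue; H=Wed.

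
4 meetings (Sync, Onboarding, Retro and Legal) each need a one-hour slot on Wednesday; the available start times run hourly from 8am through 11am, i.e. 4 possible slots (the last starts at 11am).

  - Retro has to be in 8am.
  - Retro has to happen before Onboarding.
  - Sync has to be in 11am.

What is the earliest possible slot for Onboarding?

Precedence pushes Onboarding to at least 9am.
Onboarding at 9am is achievable: Retro in 8am; Onboarding in 9am; Legal in 8am; Sync in 11am.

9am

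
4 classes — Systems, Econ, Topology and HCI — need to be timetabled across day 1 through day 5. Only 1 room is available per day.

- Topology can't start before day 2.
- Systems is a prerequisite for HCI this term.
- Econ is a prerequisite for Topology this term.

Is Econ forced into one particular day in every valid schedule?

Econ can be day 1 (e.g. Econ=day 1, Topology=day 2, Systems=day 3, HCI=day 4) or day 2 (e.g. Systems -> day 1; HCI -> day 4; Econ -> day 2; Topology -> day 3).

No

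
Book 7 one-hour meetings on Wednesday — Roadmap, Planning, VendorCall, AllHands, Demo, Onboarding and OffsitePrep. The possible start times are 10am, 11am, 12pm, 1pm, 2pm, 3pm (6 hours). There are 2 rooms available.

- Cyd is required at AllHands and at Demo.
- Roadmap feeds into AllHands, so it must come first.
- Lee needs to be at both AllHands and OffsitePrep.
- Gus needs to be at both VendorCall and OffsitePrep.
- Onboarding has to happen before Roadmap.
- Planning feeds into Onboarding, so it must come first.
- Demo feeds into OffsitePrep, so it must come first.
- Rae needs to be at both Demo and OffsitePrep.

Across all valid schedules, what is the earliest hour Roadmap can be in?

Precedence pushes Roadmap to at least 12pm; downstream work caps Roadmap at 2pm.
Roadmap at 12pm is achievable: AllHands -> 1pm, VendorCall -> 12pm, Onboarding -> 11am, OffsitePrep -> 11am, Roadmap -> 12pm, Demo -> 10am, Planning -> 10am.

12pm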